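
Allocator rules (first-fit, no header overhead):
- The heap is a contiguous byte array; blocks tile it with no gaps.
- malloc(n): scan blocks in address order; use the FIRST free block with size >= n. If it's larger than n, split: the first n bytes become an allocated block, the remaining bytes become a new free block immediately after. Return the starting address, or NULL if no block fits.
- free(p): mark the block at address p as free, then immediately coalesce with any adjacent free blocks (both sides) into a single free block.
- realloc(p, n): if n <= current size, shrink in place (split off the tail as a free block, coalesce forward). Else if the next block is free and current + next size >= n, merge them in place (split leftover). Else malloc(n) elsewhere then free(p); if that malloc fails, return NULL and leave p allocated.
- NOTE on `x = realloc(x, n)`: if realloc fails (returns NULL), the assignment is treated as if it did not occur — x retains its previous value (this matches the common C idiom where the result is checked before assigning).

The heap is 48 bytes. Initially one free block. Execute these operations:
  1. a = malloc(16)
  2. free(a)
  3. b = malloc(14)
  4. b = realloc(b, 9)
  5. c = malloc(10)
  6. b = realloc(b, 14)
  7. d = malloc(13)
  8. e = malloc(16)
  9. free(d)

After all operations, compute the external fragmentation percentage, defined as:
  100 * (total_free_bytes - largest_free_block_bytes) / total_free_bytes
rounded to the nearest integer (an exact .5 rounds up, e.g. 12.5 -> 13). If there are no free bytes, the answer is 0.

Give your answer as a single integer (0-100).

Op 1: a = malloc(16) -> a = 0; heap: [0-15 ALLOC][16-47 FREE]
Op 2: free(a) -> (freed a); heap: [0-47 FREE]
Op 3: b = malloc(14) -> b = 0; heap: [0-13 ALLOC][14-47 FREE]
Op 4: b = realloc(b, 9) -> b = 0; heap: [0-8 ALLOC][9-47 FREE]
Op 5: c = malloc(10) -> c = 9; heap: [0-8 ALLOC][9-18 ALLOC][19-47 FREE]
Op 6: b = realloc(b, 14) -> b = 19; heap: [0-8 FREE][9-18 ALLOC][19-32 ALLOC][33-47 FREE]
Op 7: d = malloc(13) -> d = 33; heap: [0-8 FREE][9-18 ALLOC][19-32 ALLOC][33-45 ALLOC][46-47 FREE]
Op 8: e = malloc(16) -> e = NULL; heap: [0-8 FREE][9-18 ALLOC][19-32 ALLOC][33-45 ALLOC][46-47 FREE]
Op 9: free(d) -> (freed d); heap: [0-8 FREE][9-18 ALLOC][19-32 ALLOC][33-47 FREE]
Free blocks: [9 15] total_free=24 largest=15 -> 100*(24-15)/24 = 900/24 = 37.5 -> rounds to 38

Answer: 38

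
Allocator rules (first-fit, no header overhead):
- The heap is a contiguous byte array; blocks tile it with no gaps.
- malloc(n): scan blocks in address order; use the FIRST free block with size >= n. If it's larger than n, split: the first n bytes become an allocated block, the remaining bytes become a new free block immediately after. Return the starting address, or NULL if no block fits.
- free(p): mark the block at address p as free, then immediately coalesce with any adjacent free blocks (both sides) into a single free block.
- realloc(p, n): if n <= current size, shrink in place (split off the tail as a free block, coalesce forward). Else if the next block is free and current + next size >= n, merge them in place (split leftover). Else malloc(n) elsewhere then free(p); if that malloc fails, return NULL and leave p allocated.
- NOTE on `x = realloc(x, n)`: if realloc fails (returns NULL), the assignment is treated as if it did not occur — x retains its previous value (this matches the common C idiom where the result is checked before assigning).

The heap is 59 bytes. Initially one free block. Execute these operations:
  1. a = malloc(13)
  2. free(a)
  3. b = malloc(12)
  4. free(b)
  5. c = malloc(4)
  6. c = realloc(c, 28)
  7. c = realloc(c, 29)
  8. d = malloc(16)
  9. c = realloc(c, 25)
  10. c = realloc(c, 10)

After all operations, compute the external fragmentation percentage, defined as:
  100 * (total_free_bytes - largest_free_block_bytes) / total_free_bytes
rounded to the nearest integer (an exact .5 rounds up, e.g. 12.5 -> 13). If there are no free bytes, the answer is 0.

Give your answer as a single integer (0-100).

Op 1: a = malloc(13) -> a = 0; heap: [0-12 ALLOC][13-58 FREE]
Op 2: free(a) -> (freed a); heap: [0-58 FREE]
Op 3: b = malloc(12) -> b = 0; heap: [0-11 ALLOC][12-58 FREE]
Op 4: free(b) -> (freed b); heap: [0-58 FREE]
Op 5: c = malloc(4) -> c = 0; heap: [0-3 ALLOC][4-58 FREE]
Op 6: c = realloc(c, 28) -> c = 0; heap: [0-27 ALLOC][28-58 FREE]
Op 7: c = realloc(c, 29) -> c = 0; heap: [0-28 ALLOC][29-58 FREE]
Op 8: d = malloc(16) -> d = 29; heap: [0-28 ALLOC][29-44 ALLOC][45-58 FREE]
Op 9: c = realloc(c, 25) -> c = 0; heap: [0-24 ALLOC][25-28 FREE][29-44 ALLOC][45-58 FREE]
Op 10: c = realloc(c, 10) -> c = 0; heap: [0-9 ALLOC][10-28 FREE][29-44 ALLOC][45-58 FREE]
Free blocks: [19 14] total_free=33 largest=19 -> 100*(33-19)/33 = 1400/33 ≈ 42.424 -> rounds to 42

Answer: 42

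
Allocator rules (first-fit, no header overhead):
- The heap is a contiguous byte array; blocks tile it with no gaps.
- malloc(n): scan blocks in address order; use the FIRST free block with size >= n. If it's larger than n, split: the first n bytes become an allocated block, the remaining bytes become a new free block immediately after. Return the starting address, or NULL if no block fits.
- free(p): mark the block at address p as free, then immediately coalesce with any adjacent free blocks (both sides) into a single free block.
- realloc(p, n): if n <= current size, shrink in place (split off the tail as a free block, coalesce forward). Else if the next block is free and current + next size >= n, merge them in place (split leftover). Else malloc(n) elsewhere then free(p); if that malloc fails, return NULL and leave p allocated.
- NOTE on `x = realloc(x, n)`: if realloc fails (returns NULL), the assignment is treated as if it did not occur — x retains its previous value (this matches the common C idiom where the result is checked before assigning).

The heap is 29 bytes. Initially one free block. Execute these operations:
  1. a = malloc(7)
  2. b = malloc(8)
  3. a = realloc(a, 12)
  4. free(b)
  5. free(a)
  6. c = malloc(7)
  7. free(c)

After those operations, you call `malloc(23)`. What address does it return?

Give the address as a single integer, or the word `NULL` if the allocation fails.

Answer: 0

Derivation:
Op 1: a = malloc(7) -> a = 0; heap: [0-6 ALLOC][7-28 FREE]
Op 2: b = malloc(8) -> b = 7; heap: [0-6 ALLOC][7-14 ALLOC][15-28 FREE]
Op 3: a = realloc(a, 12) -> a = 15; heap: [0-6 FREE][7-14 ALLOC][15-26 ALLOC][27-28 FREE]
Op 4: free(b) -> (freed b); heap: [0-14 FREE][15-26 ALLOC][27-28 FREE]
Op 5: free(a) -> (freed a); heap: [0-28 FREE]
Op 6: c = malloc(7) -> c = 0; heap: [0-6 ALLOC][7-28 FREE]
Op 7: free(c) -> (freed c); heap: [0-28 FREE]
malloc(23): first-fit scan over [0-28 FREE] -> 0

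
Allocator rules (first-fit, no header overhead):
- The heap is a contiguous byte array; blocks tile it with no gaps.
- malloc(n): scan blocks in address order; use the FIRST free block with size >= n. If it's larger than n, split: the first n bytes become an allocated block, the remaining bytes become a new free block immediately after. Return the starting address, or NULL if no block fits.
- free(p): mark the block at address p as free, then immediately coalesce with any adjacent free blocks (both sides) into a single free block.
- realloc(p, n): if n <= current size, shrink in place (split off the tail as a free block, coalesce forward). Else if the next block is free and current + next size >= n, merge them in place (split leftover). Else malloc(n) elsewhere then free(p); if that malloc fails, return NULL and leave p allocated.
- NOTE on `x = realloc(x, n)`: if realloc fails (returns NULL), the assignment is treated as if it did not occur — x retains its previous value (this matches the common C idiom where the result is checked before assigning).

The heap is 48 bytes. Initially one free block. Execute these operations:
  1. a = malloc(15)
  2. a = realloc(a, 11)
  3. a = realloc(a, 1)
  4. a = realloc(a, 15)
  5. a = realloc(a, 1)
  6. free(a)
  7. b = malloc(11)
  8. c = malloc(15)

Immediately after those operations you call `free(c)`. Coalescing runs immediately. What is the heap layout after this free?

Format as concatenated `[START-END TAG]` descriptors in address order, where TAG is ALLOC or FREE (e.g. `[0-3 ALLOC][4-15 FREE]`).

Op 1: a = malloc(15) -> a = 0; heap: [0-14 ALLOC][15-47 FREE]
Op 2: a = realloc(a, 11) -> a = 0; heap: [0-10 ALLOC][11-47 FREE]
Op 3: a = realloc(a, 1) -> a = 0; heap: [0-0 ALLOC][1-47 FREE]
Op 4: a = realloc(a, 15) -> a = 0; heap: [0-14 ALLOC][15-47 FREE]
Op 5: a = realloc(a, 1) -> a = 0; heap: [0-0 ALLOC][1-47 FREE]
Op 6: free(a) -> (freed a); heap: [0-47 FREE]
Op 7: b = malloc(11) -> b = 0; heap: [0-10 ALLOC][11-47 FREE]
Op 8: c = malloc(15) -> c = 11; heap: [0-10 ALLOC][11-25 ALLOC][26-47 FREE]
free(c): c = 11 -> block [11-25 ALLOC]; mark free, coalesce with adjacent free neighbors -> [0-10 ALLOC][11-47 FREE]

Answer: [0-10 ALLOC][11-47 FREE]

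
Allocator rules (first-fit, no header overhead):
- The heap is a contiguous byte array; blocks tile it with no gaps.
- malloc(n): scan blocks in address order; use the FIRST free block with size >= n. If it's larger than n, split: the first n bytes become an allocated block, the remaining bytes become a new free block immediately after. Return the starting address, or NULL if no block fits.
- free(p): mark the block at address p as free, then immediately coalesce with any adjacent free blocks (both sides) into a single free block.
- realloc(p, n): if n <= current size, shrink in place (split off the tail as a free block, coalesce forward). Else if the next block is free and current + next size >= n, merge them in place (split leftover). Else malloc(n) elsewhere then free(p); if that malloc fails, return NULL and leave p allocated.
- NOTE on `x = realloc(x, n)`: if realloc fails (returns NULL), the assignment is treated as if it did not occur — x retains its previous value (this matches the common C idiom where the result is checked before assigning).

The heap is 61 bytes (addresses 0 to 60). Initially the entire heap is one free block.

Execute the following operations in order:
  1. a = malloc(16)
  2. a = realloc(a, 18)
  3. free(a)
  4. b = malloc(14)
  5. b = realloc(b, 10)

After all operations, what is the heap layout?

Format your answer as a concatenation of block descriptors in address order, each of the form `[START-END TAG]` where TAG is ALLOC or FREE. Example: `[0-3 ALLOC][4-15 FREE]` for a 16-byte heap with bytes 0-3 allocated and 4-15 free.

Op 1: a = malloc(16) -> a = 0; heap: [0-15 ALLOC][16-60 FREE]
Op 2: a = realloc(a, 18) -> a = 0; heap: [0-17 ALLOC][18-60 FREE]
Op 3: free(a) -> (freed a); heap: [0-60 FREE]
Op 4: b = malloc(14) -> b = 0; heap: [0-13 ALLOC][14-60 FREE]
Op 5: b = realloc(b, 10) -> b = 0; heap: [0-9 ALLOC][10-60 FREE]

Answer: [0-9 ALLOC][10-60 FREE]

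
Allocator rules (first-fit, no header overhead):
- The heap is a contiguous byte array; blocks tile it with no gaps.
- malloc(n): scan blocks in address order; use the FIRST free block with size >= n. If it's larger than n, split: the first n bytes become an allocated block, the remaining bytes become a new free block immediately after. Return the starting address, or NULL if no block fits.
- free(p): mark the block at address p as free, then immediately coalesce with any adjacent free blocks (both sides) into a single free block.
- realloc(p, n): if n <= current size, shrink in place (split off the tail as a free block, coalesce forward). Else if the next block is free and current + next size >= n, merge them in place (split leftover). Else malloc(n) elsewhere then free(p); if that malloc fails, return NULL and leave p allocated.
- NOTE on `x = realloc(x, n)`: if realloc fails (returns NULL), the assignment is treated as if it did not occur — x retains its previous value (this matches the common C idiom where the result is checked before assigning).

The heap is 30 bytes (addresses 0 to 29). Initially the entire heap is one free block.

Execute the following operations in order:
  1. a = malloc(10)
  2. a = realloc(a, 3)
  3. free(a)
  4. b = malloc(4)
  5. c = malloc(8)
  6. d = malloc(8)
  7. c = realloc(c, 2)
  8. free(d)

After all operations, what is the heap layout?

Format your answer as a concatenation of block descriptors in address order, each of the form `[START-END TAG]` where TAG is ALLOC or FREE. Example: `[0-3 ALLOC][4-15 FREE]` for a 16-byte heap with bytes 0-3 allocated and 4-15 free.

Answer: [0-3 ALLOC][4-5 ALLOC][6-29 FREE]

Derivation:
Op 1: a = malloc(10) -> a = 0; heap: [0-9 ALLOC][10-29 FREE]
Op 2: a = realloc(a, 3) -> a = 0; heap: [0-2 ALLOC][3-29 FREE]
Op 3: free(a) -> (freed a); heap: [0-29 FREE]
Op 4: b = malloc(4) -> b = 0; heap: [0-3 ALLOC][4-29 FREE]
Op 5: c = malloc(8) -> c = 4; heap: [0-3 ALLOC][4-11 ALLOC][12-29 FREE]
Op 6: d = malloc(8) -> d = 12; heap: [0-3 ALLOC][4-11 ALLOC][12-19 ALLOC][20-29 FREE]
Op 7: c = realloc(c, 2) -> c = 4; heap: [0-3 ALLOC][4-5 ALLOC][6-11 FREE][12-19 ALLOC][20-29 FREE]
Op 8: free(d) -> (freed d); heap: [0-3 ALLOC][4-5 ALLOC][6-29 FREE]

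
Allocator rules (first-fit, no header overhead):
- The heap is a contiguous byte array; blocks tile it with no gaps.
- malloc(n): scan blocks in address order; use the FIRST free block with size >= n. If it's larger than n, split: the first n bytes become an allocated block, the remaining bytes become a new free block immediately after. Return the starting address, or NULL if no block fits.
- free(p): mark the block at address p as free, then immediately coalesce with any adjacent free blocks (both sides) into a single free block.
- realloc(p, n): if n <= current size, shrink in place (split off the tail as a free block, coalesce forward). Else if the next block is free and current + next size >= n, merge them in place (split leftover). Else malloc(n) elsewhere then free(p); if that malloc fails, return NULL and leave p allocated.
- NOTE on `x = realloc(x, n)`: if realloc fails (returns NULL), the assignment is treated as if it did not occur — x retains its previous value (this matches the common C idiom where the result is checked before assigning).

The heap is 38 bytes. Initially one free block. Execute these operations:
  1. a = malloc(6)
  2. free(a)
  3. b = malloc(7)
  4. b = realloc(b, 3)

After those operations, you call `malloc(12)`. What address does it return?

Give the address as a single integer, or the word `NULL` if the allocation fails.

Answer: 3

Derivation:
Op 1: a = malloc(6) -> a = 0; heap: [0-5 ALLOC][6-37 FREE]
Op 2: free(a) -> (freed a); heap: [0-37 FREE]
Op 3: b = malloc(7) -> b = 0; heap: [0-6 ALLOC][7-37 FREE]
Op 4: b = realloc(b, 3) -> b = 0; heap: [0-2 ALLOC][3-37 FREE]
malloc(12): first-fit scan over [0-2 ALLOC][3-37 FREE] -> 3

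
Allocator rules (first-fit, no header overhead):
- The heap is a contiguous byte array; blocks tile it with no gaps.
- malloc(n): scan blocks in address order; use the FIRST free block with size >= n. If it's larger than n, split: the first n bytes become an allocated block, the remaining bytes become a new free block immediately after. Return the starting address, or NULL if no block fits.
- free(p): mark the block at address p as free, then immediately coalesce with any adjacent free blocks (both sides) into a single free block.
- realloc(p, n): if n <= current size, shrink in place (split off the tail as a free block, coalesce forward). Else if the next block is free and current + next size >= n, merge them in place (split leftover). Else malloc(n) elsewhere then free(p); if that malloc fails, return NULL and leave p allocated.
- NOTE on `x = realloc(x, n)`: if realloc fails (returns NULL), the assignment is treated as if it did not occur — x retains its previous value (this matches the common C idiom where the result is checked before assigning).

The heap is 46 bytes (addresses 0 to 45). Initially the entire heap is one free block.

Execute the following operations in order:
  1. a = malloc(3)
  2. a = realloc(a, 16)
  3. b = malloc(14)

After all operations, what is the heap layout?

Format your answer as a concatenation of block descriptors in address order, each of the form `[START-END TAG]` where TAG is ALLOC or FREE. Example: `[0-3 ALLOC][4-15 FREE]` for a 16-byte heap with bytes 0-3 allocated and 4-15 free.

Answer: [0-15 ALLOC][16-29 ALLOC][30-45 FREE]

Derivation:
Op 1: a = malloc(3) -> a = 0; heap: [0-2 ALLOC][3-45 FREE]
Op 2: a = realloc(a, 16) -> a = 0; heap: [0-15 ALLOC][16-45 FREE]
Op 3: b = malloc(14) -> b = 16; heap: [0-15 ALLOC][16-29 ALLOC][30-45 FREE]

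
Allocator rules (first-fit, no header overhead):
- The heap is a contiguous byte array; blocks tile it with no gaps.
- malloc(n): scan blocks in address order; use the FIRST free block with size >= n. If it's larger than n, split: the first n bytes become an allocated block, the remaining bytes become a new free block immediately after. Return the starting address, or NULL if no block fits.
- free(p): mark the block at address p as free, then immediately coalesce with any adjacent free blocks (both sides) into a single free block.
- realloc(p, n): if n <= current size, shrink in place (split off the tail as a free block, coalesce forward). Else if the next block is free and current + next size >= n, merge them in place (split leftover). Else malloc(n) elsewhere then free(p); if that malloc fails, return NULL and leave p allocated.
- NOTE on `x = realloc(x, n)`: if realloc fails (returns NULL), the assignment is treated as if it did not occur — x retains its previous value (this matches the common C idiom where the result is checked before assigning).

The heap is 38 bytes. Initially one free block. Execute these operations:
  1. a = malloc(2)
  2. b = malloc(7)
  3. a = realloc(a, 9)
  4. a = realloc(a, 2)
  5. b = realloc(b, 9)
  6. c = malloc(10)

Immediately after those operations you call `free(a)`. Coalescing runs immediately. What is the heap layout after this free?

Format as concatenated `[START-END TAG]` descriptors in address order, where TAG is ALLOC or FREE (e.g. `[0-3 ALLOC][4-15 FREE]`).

Op 1: a = malloc(2) -> a = 0; heap: [0-1 ALLOC][2-37 FREE]
Op 2: b = malloc(7) -> b = 2; heap: [0-1 ALLOC][2-8 ALLOC][9-37 FREE]
Op 3: a = realloc(a, 9) -> a = 9; heap: [0-1 FREE][2-8 ALLOC][9-17 ALLOC][18-37 FREE]
Op 4: a = realloc(a, 2) -> a = 9; heap: [0-1 FREE][2-8 ALLOC][9-10 ALLOC][11-37 FREE]
Op 5: b = realloc(b, 9) -> b = 11; heap: [0-8 FREE][9-10 ALLOC][11-19 ALLOC][20-37 FREE]
Op 6: c = malloc(10) -> c = 20; heap: [0-8 FREE][9-10 ALLOC][11-19 ALLOC][20-29 ALLOC][30-37 FREE]
free(a): a = 9 -> block [9-10 ALLOC]; mark free, coalesce with adjacent free neighbors -> [0-10 FREE][11-19 ALLOC][20-29 ALLOC][30-37 FREE]

Answer: [0-10 FREE][11-19 ALLOC][20-29 ALLOC][30-37 FREE]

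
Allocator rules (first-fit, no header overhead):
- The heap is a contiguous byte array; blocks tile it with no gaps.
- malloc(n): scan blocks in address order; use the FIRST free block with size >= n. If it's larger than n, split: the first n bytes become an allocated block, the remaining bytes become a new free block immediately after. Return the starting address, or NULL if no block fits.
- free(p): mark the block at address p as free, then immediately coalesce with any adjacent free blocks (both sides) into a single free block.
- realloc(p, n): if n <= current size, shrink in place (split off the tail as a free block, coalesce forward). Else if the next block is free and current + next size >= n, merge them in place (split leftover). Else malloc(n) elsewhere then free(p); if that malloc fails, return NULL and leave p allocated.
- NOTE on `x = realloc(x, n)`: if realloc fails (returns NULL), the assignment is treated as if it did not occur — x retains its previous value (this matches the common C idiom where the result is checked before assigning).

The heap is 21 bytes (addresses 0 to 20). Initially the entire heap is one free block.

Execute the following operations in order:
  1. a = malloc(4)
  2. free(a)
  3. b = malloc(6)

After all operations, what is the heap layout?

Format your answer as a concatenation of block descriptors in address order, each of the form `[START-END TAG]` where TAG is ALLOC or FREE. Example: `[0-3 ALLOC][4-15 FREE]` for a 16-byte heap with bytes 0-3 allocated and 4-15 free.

Op 1: a = malloc(4) -> a = 0; heap: [0-3 ALLOC][4-20 FREE]
Op 2: free(a) -> (freed a); heap: [0-20 FREE]
Op 3: b = malloc(6) -> b = 0; heap: [0-5 ALLOC][6-20 FREE]

Answer: [0-5 ALLOC][6-20 FREE]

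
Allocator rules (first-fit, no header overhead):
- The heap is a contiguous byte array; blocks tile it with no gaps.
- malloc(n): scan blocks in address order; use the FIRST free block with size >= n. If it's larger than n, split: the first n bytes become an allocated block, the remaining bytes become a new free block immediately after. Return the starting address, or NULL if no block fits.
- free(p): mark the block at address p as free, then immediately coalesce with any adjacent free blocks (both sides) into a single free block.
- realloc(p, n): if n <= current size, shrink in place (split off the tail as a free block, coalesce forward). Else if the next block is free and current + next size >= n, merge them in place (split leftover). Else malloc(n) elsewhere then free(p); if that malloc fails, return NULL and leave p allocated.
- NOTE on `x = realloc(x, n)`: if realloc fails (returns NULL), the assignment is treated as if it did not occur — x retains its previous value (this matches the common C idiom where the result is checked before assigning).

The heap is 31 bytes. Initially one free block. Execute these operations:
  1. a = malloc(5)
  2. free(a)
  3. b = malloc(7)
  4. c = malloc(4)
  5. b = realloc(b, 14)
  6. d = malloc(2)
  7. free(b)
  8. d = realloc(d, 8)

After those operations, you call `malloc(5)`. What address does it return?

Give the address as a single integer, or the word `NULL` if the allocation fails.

Answer: 0

Derivation:
Op 1: a = malloc(5) -> a = 0; heap: [0-4 ALLOC][5-30 FREE]
Op 2: free(a) -> (freed a); heap: [0-30 FREE]
Op 3: b = malloc(7) -> b = 0; heap: [0-6 ALLOC][7-30 FREE]
Op 4: c = malloc(4) -> c = 7; heap: [0-6 ALLOC][7-10 ALLOC][11-30 FREE]
Op 5: b = realloc(b, 14) -> b = 11; heap: [0-6 FREE][7-10 ALLOC][11-24 ALLOC][25-30 FREE]
Op 6: d = malloc(2) -> d = 0; heap: [0-1 ALLOC][2-6 FREE][7-10 ALLOC][11-24 ALLOC][25-30 FREE]
Op 7: free(b) -> (freed b); heap: [0-1 ALLOC][2-6 FREE][7-10 ALLOC][11-30 FREE]
Op 8: d = realloc(d, 8) -> d = 11; heap: [0-6 FREE][7-10 ALLOC][11-18 ALLOC][19-30 FREE]
malloc(5): first-fit scan over [0-6 FREE][7-10 ALLOC][11-18 ALLOC][19-30 FREE] -> 0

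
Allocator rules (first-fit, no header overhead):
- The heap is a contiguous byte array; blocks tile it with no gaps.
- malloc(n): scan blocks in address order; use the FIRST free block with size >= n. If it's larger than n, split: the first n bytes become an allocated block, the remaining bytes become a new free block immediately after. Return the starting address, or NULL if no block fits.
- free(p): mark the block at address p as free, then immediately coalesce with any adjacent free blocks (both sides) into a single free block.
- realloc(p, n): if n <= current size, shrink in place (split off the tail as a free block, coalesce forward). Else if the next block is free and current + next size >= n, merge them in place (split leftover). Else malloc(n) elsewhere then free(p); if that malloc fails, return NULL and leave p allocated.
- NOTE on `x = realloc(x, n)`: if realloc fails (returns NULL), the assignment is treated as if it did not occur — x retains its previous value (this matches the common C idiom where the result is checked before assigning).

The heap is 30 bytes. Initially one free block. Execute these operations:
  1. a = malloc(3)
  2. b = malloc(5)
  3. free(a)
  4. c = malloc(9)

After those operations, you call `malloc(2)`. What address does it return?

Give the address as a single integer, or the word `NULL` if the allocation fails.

Op 1: a = malloc(3) -> a = 0; heap: [0-2 ALLOC][3-29 FREE]
Op 2: b = malloc(5) -> b = 3; heap: [0-2 ALLOC][3-7 ALLOC][8-29 FREE]
Op 3: free(a) -> (freed a); heap: [0-2 FREE][3-7 ALLOC][8-29 FREE]
Op 4: c = malloc(9) -> c = 8; heap: [0-2 FREE][3-7 ALLOC][8-16 ALLOC][17-29 FREE]
malloc(2): first-fit scan over [0-2 FREE][3-7 ALLOC][8-16 ALLOC][17-29 FREE] -> 0

Answer: 0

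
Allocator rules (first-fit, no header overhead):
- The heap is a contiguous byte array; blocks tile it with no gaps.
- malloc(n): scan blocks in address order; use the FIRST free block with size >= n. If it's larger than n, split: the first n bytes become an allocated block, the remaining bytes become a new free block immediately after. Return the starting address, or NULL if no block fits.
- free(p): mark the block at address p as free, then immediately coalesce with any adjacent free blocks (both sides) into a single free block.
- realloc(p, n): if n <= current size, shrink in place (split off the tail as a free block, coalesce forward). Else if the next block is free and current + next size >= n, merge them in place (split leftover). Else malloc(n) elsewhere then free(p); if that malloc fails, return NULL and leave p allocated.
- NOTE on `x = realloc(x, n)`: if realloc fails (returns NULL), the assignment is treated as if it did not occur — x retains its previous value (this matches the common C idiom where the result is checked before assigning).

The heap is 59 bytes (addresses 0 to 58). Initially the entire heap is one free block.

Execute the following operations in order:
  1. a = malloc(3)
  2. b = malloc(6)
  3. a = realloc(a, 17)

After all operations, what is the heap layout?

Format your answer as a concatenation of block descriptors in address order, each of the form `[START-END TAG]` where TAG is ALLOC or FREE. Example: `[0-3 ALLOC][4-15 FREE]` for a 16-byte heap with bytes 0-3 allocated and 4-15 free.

Answer: [0-2 FREE][3-8 ALLOC][9-25 ALLOC][26-58 FREE]

Derivation:
Op 1: a = malloc(3) -> a = 0; heap: [0-2 ALLOC][3-58 FREE]
Op 2: b = malloc(6) -> b = 3; heap: [0-2 ALLOC][3-8 ALLOC][9-58 FREE]
Op 3: a = realloc(a, 17) -> a = 9; heap: [0-2 FREE][3-8 ALLOC][9-25 ALLOC][26-58 FREE]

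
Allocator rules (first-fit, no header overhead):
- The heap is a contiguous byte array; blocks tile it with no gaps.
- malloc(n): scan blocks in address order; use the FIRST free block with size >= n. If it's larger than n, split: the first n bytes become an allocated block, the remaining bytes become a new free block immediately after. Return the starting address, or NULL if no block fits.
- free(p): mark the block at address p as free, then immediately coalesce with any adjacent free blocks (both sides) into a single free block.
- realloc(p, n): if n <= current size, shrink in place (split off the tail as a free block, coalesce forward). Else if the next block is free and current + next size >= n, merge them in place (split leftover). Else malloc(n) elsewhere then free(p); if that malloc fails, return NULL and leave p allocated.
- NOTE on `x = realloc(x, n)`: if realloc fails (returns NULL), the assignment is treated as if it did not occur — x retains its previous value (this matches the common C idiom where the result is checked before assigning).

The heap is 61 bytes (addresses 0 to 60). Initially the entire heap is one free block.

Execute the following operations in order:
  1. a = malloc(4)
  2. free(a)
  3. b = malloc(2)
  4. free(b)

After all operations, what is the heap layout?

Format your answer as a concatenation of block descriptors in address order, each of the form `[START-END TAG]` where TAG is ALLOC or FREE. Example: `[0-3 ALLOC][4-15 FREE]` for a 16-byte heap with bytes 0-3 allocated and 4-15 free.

Op 1: a = malloc(4) -> a = 0; heap: [0-3 ALLOC][4-60 FREE]
Op 2: free(a) -> (freed a); heap: [0-60 FREE]
Op 3: b = malloc(2) -> b = 0; heap: [0-1 ALLOC][2-60 FREE]
Op 4: free(b) -> (freed b); heap: [0-60 FREE]

Answer: [0-60 FREE]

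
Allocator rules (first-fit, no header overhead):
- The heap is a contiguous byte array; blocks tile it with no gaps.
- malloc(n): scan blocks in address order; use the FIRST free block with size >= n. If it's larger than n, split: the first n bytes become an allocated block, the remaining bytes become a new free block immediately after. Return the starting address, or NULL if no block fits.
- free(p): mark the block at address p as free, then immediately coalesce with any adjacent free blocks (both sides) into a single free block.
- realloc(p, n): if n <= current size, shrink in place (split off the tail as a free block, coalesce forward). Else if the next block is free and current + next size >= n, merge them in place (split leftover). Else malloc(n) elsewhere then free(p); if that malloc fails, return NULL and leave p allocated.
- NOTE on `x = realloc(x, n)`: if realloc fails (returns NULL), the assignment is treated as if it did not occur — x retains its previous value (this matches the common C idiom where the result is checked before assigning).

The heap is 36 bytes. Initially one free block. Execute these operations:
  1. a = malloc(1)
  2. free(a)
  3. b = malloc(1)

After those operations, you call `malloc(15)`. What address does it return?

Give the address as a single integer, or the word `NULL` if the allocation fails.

Op 1: a = malloc(1) -> a = 0; heap: [0-0 ALLOC][1-35 FREE]
Op 2: free(a) -> (freed a); heap: [0-35 FREE]
Op 3: b = malloc(1) -> b = 0; heap: [0-0 ALLOC][1-35 FREE]
malloc(15): first-fit scan over [0-0 ALLOC][1-35 FREE] -> 1

Answer: 1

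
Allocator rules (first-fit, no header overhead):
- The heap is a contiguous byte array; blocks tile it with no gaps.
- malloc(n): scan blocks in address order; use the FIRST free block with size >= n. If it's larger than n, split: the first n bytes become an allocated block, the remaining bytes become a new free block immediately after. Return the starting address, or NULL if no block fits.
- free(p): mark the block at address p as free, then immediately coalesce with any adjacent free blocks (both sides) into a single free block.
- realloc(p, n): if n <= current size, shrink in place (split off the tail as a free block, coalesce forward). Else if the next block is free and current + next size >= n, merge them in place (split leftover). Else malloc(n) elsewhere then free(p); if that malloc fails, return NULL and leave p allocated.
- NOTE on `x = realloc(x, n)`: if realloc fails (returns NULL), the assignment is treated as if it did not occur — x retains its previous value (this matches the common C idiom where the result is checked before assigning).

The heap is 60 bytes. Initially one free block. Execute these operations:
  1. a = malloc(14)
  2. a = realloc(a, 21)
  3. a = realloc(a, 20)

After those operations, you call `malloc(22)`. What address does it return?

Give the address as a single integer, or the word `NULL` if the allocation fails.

Answer: 20

Derivation:
Op 1: a = malloc(14) -> a = 0; heap: [0-13 ALLOC][14-59 FREE]
Op 2: a = realloc(a, 21) -> a = 0; heap: [0-20 ALLOC][21-59 FREE]
Op 3: a = realloc(a, 20) -> a = 0; heap: [0-19 ALLOC][20-59 FREE]
malloc(22): first-fit scan over [0-19 ALLOC][20-59 FREE] -> 20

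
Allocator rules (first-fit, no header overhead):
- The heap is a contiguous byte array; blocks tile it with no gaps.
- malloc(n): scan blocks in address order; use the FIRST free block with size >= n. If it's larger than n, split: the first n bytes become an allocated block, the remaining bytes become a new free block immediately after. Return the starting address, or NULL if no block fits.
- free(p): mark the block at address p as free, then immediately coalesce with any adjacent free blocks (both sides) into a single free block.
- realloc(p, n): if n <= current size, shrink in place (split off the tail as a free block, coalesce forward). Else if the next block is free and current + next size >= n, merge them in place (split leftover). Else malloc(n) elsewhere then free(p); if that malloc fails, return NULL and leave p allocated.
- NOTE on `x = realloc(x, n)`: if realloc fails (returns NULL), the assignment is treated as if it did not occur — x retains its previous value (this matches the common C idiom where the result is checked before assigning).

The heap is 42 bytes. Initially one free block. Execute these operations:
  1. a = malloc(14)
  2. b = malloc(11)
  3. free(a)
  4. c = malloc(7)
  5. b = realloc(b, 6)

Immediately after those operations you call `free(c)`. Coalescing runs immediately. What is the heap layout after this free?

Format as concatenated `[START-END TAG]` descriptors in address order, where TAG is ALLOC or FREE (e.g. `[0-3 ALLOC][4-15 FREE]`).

Op 1: a = malloc(14) -> a = 0; heap: [0-13 ALLOC][14-41 FREE]
Op 2: b = malloc(11) -> b = 14; heap: [0-13 ALLOC][14-24 ALLOC][25-41 FREE]
Op 3: free(a) -> (freed a); heap: [0-13 FREE][14-24 ALLOC][25-41 FREE]
Op 4: c = malloc(7) -> c = 0; heap: [0-6 ALLOC][7-13 FREE][14-24 ALLOC][25-41 FREE]
Op 5: b = realloc(b, 6) -> b = 14; heap: [0-6 ALLOC][7-13 FREE][14-19 ALLOC][20-41 FREE]
free(c): c = 0 -> block [0-6 ALLOC]; mark free, coalesce with adjacent free neighbors -> [0-13 FREE][14-19 ALLOC][20-41 FREE]

Answer: [0-13 FREE][14-19 ALLOC][20-41 FREE]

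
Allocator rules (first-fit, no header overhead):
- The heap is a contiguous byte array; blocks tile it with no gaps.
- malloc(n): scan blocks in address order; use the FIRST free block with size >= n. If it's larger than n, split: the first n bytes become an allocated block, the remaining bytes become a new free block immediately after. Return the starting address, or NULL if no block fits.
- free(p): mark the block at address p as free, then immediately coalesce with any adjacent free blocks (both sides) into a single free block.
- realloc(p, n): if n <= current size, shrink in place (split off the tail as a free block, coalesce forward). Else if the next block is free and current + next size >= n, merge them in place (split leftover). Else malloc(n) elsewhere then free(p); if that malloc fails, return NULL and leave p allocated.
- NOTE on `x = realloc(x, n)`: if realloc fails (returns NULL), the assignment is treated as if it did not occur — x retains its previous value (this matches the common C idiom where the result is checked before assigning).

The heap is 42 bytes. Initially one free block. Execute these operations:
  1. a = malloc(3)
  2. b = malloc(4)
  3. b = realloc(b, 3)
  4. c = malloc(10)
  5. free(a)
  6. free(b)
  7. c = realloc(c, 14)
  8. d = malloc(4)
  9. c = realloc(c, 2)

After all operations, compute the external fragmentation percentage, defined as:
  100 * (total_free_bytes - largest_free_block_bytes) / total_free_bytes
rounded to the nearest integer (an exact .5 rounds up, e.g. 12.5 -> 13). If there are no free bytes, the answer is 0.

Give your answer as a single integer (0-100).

Answer: 6

Derivation:
Op 1: a = malloc(3) -> a = 0; heap: [0-2 ALLOC][3-41 FREE]
Op 2: b = malloc(4) -> b = 3; heap: [0-2 ALLOC][3-6 ALLOC][7-41 FREE]
Op 3: b = realloc(b, 3) -> b = 3; heap: [0-2 ALLOC][3-5 ALLOC][6-41 FREE]
Op 4: c = malloc(10) -> c = 6; heap: [0-2 ALLOC][3-5 ALLOC][6-15 ALLOC][16-41 FREE]
Op 5: free(a) -> (freed a); heap: [0-2 FREE][3-5 ALLOC][6-15 ALLOC][16-41 FREE]
Op 6: free(b) -> (freed b); heap: [0-5 FREE][6-15 ALLOC][16-41 FREE]
Op 7: c = realloc(c, 14) -> c = 6; heap: [0-5 FREE][6-19 ALLOC][20-41 FREE]
Op 8: d = malloc(4) -> d = 0; heap: [0-3 ALLOC][4-5 FREE][6-19 ALLOC][20-41 FREE]
Op 9: c = realloc(c, 2) -> c = 6; heap: [0-3 ALLOC][4-5 FREE][6-7 ALLOC][8-41 FREE]
Free blocks: [2 34] total_free=36 largest=34 -> 100*(36-34)/36 = 200/36 ≈ 5.556 -> rounds to 6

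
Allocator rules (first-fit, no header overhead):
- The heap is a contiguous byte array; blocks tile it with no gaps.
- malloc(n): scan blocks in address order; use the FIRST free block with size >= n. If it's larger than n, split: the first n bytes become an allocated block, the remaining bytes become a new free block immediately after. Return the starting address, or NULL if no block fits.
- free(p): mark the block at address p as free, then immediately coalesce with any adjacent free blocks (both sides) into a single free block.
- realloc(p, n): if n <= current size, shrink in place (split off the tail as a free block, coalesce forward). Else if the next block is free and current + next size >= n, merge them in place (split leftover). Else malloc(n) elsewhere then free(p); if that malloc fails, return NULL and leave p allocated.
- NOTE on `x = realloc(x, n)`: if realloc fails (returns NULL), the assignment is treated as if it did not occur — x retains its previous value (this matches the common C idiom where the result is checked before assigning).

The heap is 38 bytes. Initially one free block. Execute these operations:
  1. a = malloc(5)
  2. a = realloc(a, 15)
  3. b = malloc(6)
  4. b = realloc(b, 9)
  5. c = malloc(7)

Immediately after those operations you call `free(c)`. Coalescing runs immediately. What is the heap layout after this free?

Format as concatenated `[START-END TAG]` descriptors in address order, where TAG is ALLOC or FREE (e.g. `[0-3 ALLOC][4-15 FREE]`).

Op 1: a = malloc(5) -> a = 0; heap: [0-4 ALLOC][5-37 FREE]
Op 2: a = realloc(a, 15) -> a = 0; heap: [0-14 ALLOC][15-37 FREE]
Op 3: b = malloc(6) -> b = 15; heap: [0-14 ALLOC][15-20 ALLOC][21-37 FREE]
Op 4: b = realloc(b, 9) -> b = 15; heap: [0-14 ALLOC][15-23 ALLOC][24-37 FREE]
Op 5: c = malloc(7) -> c = 24; heap: [0-14 ALLOC][15-23 ALLOC][24-30 ALLOC][31-37 FREE]
free(c): c = 24 -> block [24-30 ALLOC]; mark free, coalesce with adjacent free neighbors -> [0-14 ALLOC][15-23 ALLOC][24-37 FREE]

Answer: [0-14 ALLOC][15-23 ALLOC][24-37 FREE]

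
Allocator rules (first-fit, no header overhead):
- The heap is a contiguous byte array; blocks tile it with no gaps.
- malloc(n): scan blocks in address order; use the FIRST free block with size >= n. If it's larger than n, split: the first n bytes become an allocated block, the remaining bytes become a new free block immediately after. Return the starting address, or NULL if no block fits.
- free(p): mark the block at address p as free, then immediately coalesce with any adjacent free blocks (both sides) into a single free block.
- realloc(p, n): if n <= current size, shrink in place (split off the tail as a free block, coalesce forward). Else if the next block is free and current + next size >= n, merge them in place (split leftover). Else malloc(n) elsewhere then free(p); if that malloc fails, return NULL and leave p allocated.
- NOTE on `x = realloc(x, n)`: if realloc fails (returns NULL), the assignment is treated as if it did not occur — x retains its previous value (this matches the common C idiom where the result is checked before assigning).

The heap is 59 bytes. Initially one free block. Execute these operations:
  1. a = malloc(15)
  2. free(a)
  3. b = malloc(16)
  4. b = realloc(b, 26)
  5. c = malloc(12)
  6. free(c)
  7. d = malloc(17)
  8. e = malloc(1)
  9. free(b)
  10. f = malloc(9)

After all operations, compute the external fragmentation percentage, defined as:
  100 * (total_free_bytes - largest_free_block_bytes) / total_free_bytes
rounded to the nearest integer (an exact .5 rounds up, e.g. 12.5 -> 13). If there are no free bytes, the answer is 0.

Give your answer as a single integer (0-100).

Op 1: a = malloc(15) -> a = 0; heap: [0-14 ALLOC][15-58 FREE]
Op 2: free(a) -> (freed a); heap: [0-58 FREE]
Op 3: b = malloc(16) -> b = 0; heap: [0-15 ALLOC][16-58 FREE]
Op 4: b = realloc(b, 26) -> b = 0; heap: [0-25 ALLOC][26-58 FREE]
Op 5: c = malloc(12) -> c = 26; heap: [0-25 ALLOC][26-37 ALLOC][38-58 FREE]
Op 6: free(c) -> (freed c); heap: [0-25 ALLOC][26-58 FREE]
Op 7: d = malloc(17) -> d = 26; heap: [0-25 ALLOC][26-42 ALLOC][43-58 FREE]
Op 8: e = malloc(1) -> e = 43; heap: [0-25 ALLOC][26-42 ALLOC][43-43 ALLOC][44-58 FREE]
Op 9: free(b) -> (freed b); heap: [0-25 FREE][26-42 ALLOC][43-43 ALLOC][44-58 FREE]
Op 10: f = malloc(9) -> f = 0; heap: [0-8 ALLOC][9-25 FREE][26-42 ALLOC][43-43 ALLOC][44-58 FREE]
Free blocks: [17 15] total_free=32 largest=17 -> 100*(32-17)/32 = 1500/32 = 46.875 -> rounds to 47

Answer: 47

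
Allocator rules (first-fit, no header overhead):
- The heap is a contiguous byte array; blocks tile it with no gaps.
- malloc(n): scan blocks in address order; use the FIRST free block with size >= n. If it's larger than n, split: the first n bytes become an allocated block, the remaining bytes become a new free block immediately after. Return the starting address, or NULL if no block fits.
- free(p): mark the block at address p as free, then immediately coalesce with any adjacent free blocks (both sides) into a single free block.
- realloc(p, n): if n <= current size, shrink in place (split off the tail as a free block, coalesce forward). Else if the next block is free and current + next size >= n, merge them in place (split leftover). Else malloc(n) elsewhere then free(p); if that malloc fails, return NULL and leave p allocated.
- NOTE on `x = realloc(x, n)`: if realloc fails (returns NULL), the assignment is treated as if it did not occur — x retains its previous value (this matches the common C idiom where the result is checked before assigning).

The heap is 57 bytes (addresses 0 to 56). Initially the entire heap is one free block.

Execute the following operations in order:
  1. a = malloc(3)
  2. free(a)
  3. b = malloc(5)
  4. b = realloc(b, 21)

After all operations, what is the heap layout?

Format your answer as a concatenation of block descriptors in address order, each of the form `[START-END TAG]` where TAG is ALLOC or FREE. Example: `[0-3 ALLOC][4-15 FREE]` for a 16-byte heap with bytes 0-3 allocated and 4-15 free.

Answer: [0-20 ALLOC][21-56 FREE]

Derivation:
Op 1: a = malloc(3) -> a = 0; heap: [0-2 ALLOC][3-56 FREE]
Op 2: free(a) -> (freed a); heap: [0-56 FREE]
Op 3: b = malloc(5) -> b = 0; heap: [0-4 ALLOC][5-56 FREE]
Op 4: b = realloc(b, 21) -> b = 0; heap: [0-20 ALLOC][21-56 FREE]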